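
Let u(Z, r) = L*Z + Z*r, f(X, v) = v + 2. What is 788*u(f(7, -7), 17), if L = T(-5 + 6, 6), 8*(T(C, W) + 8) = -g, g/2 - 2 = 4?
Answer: -29550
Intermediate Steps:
g = 12 (g = 4 + 2*4 = 4 + 8 = 12)
f(X, v) = 2 + v
T(C, W) = -19/2 (T(C, W) = -8 + (-1*12)/8 = -8 + (1/8)*(-12) = -8 - 3/2 = -19/2)
L = -19/2 ≈ -9.5000
u(Z, r) = -19*Z/2 + Z*r
788*u(f(7, -7), 17) = 788*((2 - 7)*(-19 + 2*17)/2) = 788*((1/2)*(-5)*(-19 + 34)) = 788*((1/2)*(-5)*15) = 788*(-75/2) = -29550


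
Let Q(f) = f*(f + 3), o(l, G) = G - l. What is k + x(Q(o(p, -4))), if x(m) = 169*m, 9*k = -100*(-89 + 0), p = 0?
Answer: 14984/9 ≈ 1664.9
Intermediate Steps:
Q(f) = f*(3 + f)
k = 8900/9 (k = (-100*(-89 + 0))/9 = (-100*(-89))/9 = (⅑)*8900 = 8900/9 ≈ 988.89)
k + x(Q(o(p, -4))) = 8900/9 + 169*((-4 - 1*0)*(3 + (-4 - 1*0))) = 8900/9 + 169*((-4 + 0)*(3 + (-4 + 0))) = 8900/9 + 169*(-4*(3 - 4)) = 8900/9 + 169*(-4*(-1)) = 8900/9 + 169*4 = 8900/9 + 676 = 14984/9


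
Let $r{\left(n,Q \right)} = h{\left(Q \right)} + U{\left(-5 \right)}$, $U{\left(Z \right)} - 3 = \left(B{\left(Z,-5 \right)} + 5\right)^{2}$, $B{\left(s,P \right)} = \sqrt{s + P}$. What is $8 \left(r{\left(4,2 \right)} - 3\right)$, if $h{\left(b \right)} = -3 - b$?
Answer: $80 + 80 i \sqrt{10} \approx 80.0 + 252.98 i$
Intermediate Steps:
$B{\left(s,P \right)} = \sqrt{P + s}$
$U{\left(Z \right)} = 3 + \left(5 + \sqrt{-5 + Z}\right)^{2}$ ($U{\left(Z \right)} = 3 + \left(\sqrt{-5 + Z} + 5\right)^{2} = 3 + \left(5 + \sqrt{-5 + Z}\right)^{2}$)
$r{\left(n,Q \right)} = \left(5 + i \sqrt{10}\right)^{2} - Q$ ($r{\left(n,Q \right)} = \left(-3 - Q\right) + \left(3 + \left(5 + \sqrt{-5 - 5}\right)^{2}\right) = \left(-3 - Q\right) + \left(3 + \left(5 + \sqrt{-10}\right)^{2}\right) = \left(-3 - Q\right) + \left(3 + \left(5 + i \sqrt{10}\right)^{2}\right) = \left(5 + i \sqrt{10}\right)^{2} - Q$)
$8 \left(r{\left(4,2 \right)} - 3\right) = 8 \left(\left(\left(5 + i \sqrt{10}\right)^{2} - 2\right) - 3\right) = 8 \left(\left(-2 + \left(5 + i \sqrt{10}\right)^{2}\right) - 3\right) = 8 \left(-5 + \left(5 + i \sqrt{10}\right)^{2}\right) = -40 + 8 \left(5 + i \sqrt{10}\right)^{2}$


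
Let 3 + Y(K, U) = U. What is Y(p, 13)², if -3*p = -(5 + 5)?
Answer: 100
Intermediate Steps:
p = 10/3 (p = -(-1)*(5 + 5)/3 = -(-1)*10/3 = -⅓*(-10) = 10/3 ≈ 3.3333)
Y(K, U) = -3 + U
Y(p, 13)² = (-3 + 13)² = 10² = 100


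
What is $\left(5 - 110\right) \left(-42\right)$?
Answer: $4410$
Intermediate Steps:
$\left(5 - 110\right) \left(-42\right) = \left(-105\right) \left(-42\right) = 4410$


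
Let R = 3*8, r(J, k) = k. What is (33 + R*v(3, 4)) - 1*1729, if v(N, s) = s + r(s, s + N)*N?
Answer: -1096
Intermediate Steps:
v(N, s) = s + N*(N + s) (v(N, s) = s + (s + N)*N = s + (N + s)*N = s + N*(N + s))
R = 24
(33 + R*v(3, 4)) - 1*1729 = (33 + 24*(4 + 3*(3 + 4))) - 1*1729 = (33 + 24*(4 + 3*7)) - 1729 = (33 + 24*(4 + 21)) - 1729 = (33 + 24*25) - 1729 = (33 + 600) - 1729 = 633 - 1729 = -1096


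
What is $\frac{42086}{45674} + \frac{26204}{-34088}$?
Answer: $\frac{29723259}{194616914} \approx 0.15273$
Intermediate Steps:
$\frac{42086}{45674} + \frac{26204}{-34088} = 42086 \cdot \frac{1}{45674} + 26204 \left(- \frac{1}{34088}\right) = \frac{21043}{22837} - \frac{6551}{8522} = \frac{29723259}{194616914}$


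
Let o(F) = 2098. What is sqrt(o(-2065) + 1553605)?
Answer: sqrt(1555703) ≈ 1247.3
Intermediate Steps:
sqrt(o(-2065) + 1553605) = sqrt(2098 + 1553605) = sqrt(1555703)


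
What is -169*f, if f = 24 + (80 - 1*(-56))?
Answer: -27040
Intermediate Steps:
f = 160 (f = 24 + (80 + 56) = 24 + 136 = 160)
-169*f = -169*160 = -27040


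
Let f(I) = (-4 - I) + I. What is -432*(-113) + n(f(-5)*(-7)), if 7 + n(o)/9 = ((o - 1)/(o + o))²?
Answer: 152895969/3136 ≈ 48755.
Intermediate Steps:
f(I) = -4
n(o) = -63 + 9*(-1 + o)²/(4*o²) (n(o) = -63 + 9*((o - 1)/(o + o))² = -63 + 9*((-1 + o)/((2*o)))² = -63 + 9*((-1 + o)*(1/(2*o)))² = -63 + 9*((-1 + o)/(2*o))² = -63 + 9*((-1 + o)²/(4*o²)) = -63 + 9*(-1 + o)²/(4*o²))
-432*(-113) + n(f(-5)*(-7)) = -432*(-113) + 9*(1 - 27*(-4*(-7))² - (-8)*(-7))/(4*(-4*(-7))²) = 48816 + (9/4)*(1 - 27*28² - 2*28)/28² = 48816 + (9/4)*(1/784)*(1 - 27*784 - 56) = 48816 + (9/4)*(1/784)*(1 - 21168 - 56) = 48816 + (9/4)*(1/784)*(-21223) = 48816 - 191007/3136 = 152895969/3136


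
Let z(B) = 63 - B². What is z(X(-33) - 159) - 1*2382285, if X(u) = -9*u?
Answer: -2401266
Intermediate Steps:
z(X(-33) - 159) - 1*2382285 = (63 - (-9*(-33) - 159)²) - 1*2382285 = (63 - (297 - 159)²) - 2382285 = (63 - 1*138²) - 2382285 = (63 - 1*19044) - 2382285 = (63 - 19044) - 2382285 = -18981 - 2382285 = -2401266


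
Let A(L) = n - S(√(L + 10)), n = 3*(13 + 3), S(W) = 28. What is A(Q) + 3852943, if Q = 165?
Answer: 3852963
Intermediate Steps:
n = 48 (n = 3*16 = 48)
A(L) = 20 (A(L) = 48 - 1*28 = 48 - 28 = 20)
A(Q) + 3852943 = 20 + 3852943 = 3852963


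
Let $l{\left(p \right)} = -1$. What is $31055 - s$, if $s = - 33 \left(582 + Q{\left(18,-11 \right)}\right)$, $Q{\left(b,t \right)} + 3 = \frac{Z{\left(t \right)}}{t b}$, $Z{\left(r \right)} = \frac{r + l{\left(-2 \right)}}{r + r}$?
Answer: $\frac{551781}{11} \approx 50162.0$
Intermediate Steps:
$Z{\left(r \right)} = \frac{-1 + r}{2 r}$ ($Z{\left(r \right)} = \frac{r - 1}{r + r} = \frac{-1 + r}{2 r}$)
$Q{\left(b,t \right)} = -3 + \frac{-1 + t}{2 b t^{2}}$ ($Q{\left(b,t \right)} = -3 + \frac{\frac{1}{2} \frac{1}{t} \left(-1 + t\right)}{t b} = -3 + \frac{\frac{1}{2} \frac{1}{t} \left(-1 + t\right)}{b t} = -3 + \frac{-1 + t}{2 t} \frac{1}{b t} = -3 + \frac{-1 + t}{2 b t^{2}}$)
$s = - \frac{210176}{11}$ ($s = - 33 \left(582 + \frac{-1 - 11 - 108 \left(-11\right)^{2}}{2 \cdot 18 \cdot 121}\right) = - 33 \left(582 + \frac{1}{2} \cdot \frac{1}{18} \cdot \frac{1}{121} \left(-1 - 11 - 108 \cdot 121\right)\right) = - 33 \left(582 + \frac{1}{2} \cdot \frac{1}{18} \cdot \frac{1}{121} \left(-1 - 11 - 13068\right)\right) = - 33 \left(582 + \frac{1}{2} \cdot \frac{1}{18} \cdot \frac{1}{121} \left(-13080\right)\right) = - 33 \left(582 - \frac{1090}{363}\right) = \left(-33\right) \frac{210176}{363} = - \frac{210176}{11} \approx -19107.0$)
$31055 - s = 31055 - - \frac{210176}{11} = 31055 + \frac{210176}{11} = \frac{551781}{11}$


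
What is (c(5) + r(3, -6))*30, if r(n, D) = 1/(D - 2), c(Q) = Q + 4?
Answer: 1065/4 ≈ 266.25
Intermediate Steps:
c(Q) = 4 + Q
r(n, D) = 1/(-2 + D)
(c(5) + r(3, -6))*30 = ((4 + 5) + 1/(-2 - 6))*30 = (9 + 1/(-8))*30 = (9 - ⅛)*30 = (71/8)*30 = 1065/4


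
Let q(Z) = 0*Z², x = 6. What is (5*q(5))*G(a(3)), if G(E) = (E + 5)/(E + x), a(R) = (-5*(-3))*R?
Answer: 0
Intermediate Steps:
q(Z) = 0
a(R) = 15*R
G(E) = (5 + E)/(6 + E) (G(E) = (E + 5)/(E + 6) = (5 + E)/(6 + E))
(5*q(5))*G(a(3)) = (5*0)*((5 + 15*3)/(6 + 15*3)) = 0*((5 + 45)/(6 + 45)) = 0*(50/51) = 0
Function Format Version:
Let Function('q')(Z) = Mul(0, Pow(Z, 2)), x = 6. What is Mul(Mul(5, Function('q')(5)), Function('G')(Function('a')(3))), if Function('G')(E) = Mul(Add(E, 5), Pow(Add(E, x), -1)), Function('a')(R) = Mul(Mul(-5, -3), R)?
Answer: 0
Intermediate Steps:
Function('q')(Z) = 0
Function('a')(R) = Mul(15, R)
Function('G')(E) = Mul(Pow(Add(6, E), -1), Add(5, E)) (Function('G')(E) = Mul(Add(E, 5), Pow(Add(E, 6), -1)) = Mul(Add(5, E), Pow(Add(6, E), -1)) = Mul(Pow(Add(6, E), -1), Add(5, E)))
Mul(Mul(5, Function('q')(5)), Function('G')(Function('a')(3))) = Mul(Mul(5, 0), Mul(Pow(Add(6, Mul(15, 3)), -1), Add(5, Mul(15, 3)))) = Mul(0, Mul(Pow(Add(6, 45), -1), Add(5, 45))) = Mul(0, Mul(Pow(51, -1), 50)) = Mul(0, Mul(Rational(1, 51), 50)) = Mul(0, Rational(50, 51)) = 0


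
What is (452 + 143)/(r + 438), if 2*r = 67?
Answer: 1190/943 ≈ 1.2619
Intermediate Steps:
r = 67/2 (r = (½)*67 = 67/2 ≈ 33.500)
(452 + 143)/(r + 438) = (452 + 143)/(67/2 + 438) = 595/(943/2) = 595*(2/943) = 1190/943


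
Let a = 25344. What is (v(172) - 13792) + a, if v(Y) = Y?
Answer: 11724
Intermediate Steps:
(v(172) - 13792) + a = (172 - 13792) + 25344 = -13620 + 25344 = 11724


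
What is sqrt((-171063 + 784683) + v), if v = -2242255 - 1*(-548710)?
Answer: 55*I*sqrt(357) ≈ 1039.2*I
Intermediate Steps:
v = -1693545 (v = -2242255 + 548710 = -1693545)
sqrt((-171063 + 784683) + v) = sqrt((-171063 + 784683) - 1693545) = sqrt(613620 - 1693545) = sqrt(-1079925) = 55*I*sqrt(357)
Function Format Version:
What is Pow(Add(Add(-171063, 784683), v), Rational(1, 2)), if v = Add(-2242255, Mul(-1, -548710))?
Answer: Mul(55, I, Pow(357, Rational(1, 2))) ≈ Mul(1039.2, I)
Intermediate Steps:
v = -1693545 (v = Add(-2242255, 548710) = -1693545)
Pow(Add(Add(-171063, 784683), v), Rational(1, 2)) = Pow(Add(Add(-171063, 784683), -1693545), Rational(1, 2)) = Pow(Add(613620, -1693545), Rational(1, 2)) = Pow(-1079925, Rational(1, 2)) = Mul(55, I, Pow(357, Rational(1, 2)))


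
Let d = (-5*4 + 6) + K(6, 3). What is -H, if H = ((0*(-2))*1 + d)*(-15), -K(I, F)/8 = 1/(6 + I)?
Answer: -220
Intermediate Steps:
K(I, F) = -8/(6 + I)
d = -44/3 (d = (-5*4 + 6) - 8/(6 + 6) = (-20 + 6) - 8/12 = -14 - 8*1/12 = -14 - ⅔ = -44/3 ≈ -14.667)
H = 220 (H = ((0*(-2))*1 - 44/3)*(-15) = (0*1 - 44/3)*(-15) = (0 - 44/3)*(-15) = -44/3*(-15) = 220)
-H = -1*220 = -220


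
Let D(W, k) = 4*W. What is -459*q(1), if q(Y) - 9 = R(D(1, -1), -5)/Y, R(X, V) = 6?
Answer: -6885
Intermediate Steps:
q(Y) = 9 + 6/Y
-459*q(1) = -459*(9 + 6/1) = -459*(9 + 6*1) = -459*(9 + 6) = -459*15 = -6885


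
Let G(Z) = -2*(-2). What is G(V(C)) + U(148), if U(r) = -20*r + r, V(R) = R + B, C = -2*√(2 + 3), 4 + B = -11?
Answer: -2808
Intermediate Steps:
B = -15 (B = -4 - 11 = -15)
C = -2*√5 ≈ -4.4721
V(R) = -15 + R (V(R) = R - 15 = -15 + R)
G(Z) = 4
U(r) = -19*r
G(V(C)) + U(148) = 4 - 19*148 = 4 - 2812 = -2808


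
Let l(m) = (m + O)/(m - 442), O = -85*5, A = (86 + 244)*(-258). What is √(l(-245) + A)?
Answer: I*√40182980370/687 ≈ 291.79*I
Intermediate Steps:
A = -85140 (A = 330*(-258) = -85140)
O = -425
l(m) = (-425 + m)/(-442 + m) (l(m) = (m - 425)/(m - 442) = (-425 + m)/(-442 + m))
√(l(-245) + A) = √((-425 - 245)/(-442 - 245) - 85140) = √(-670/(-687) - 85140) = √(-1/687*(-670) - 85140) = √(670/687 - 85140) = √(-58490510/687) = I*√40182980370/687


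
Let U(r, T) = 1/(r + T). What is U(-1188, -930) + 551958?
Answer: 1169047043/2118 ≈ 5.5196e+5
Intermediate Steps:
U(r, T) = 1/(T + r)
U(-1188, -930) + 551958 = 1/(-930 - 1188) + 551958 = 1/(-2118) + 551958 = -1/2118 + 551958 = 1169047043/2118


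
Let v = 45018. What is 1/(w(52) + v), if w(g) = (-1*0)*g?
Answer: 1/45018 ≈ 2.2213e-5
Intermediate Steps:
w(g) = 0 (w(g) = 0*g = 0)
1/(w(52) + v) = 1/(0 + 45018) = 1/45018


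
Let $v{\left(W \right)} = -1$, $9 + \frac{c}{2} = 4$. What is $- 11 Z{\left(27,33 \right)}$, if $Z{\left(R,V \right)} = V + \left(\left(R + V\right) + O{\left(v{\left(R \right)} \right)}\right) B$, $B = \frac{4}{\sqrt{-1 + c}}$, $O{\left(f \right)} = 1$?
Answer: $-363 + 244 i \sqrt{11} \approx -363.0 + 809.26 i$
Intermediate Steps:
$c = -10$ ($c = -18 + 2 \cdot 4 = -18 + 8 = -10$)
$B = - \frac{4 i \sqrt{11}}{11}$ ($B = \frac{4}{\sqrt{-1 - 10}} = \frac{4}{\sqrt{-11}} = \frac{4}{i \sqrt{11}} = 4 \left(- \frac{i \sqrt{11}}{11}\right) = - \frac{4 i \sqrt{11}}{11} \approx - 1.206 i$)
$Z{\left(R,V \right)} = V - \frac{4 i \sqrt{11} \left(1 + R + V\right)}{11}$ ($Z{\left(R,V \right)} = V + \left(\left(R + V\right) + 1\right) \left(- \frac{4 i \sqrt{11}}{11}\right) = V + \left(1 + R + V\right) \left(- \frac{4 i \sqrt{11}}{11}\right) = V - \frac{4 i \sqrt{11} \left(1 + R + V\right)}{11}$)
$- 11 Z{\left(27,33 \right)} = - 11 \left(33 - \frac{4 i \sqrt{11}}{11} - \frac{4}{11} i 27 \sqrt{11} - \frac{4}{11} i 33 \sqrt{11}\right) = - 11 \left(33 - \frac{4 i \sqrt{11}}{11} - \frac{108 i \sqrt{11}}{11} - 12 i \sqrt{11}\right) = - 11 \left(33 - \frac{244 i \sqrt{11}}{11}\right) = -363 + 244 i \sqrt{11}$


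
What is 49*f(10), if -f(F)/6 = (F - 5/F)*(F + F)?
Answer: -55860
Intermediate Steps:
f(F) = -12*F*(F - 5/F) (f(F) = -6*(F - 5/F)*(F + F) = -6*(F - 5/F)*2*F = -12*F*(F - 5/F))
49*f(10) = 49*(60 - 12*10²) = 49*(60 - 12*100) = 49*(60 - 1200) = 49*(-1140) = -55860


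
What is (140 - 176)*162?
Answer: -5832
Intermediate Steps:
(140 - 176)*162 = -36*162 = -5832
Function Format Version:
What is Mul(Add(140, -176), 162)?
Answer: -5832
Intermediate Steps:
Mul(Add(140, -176), 162) = Mul(-36, 162) = -5832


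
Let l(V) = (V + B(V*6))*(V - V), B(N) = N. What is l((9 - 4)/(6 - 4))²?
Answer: 0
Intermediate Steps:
l(V) = 0 (l(V) = (V + V*6)*(V - V) = (V + 6*V)*0 = (7*V)*0 = 0)
l((9 - 4)/(6 - 4))² = 0² = 0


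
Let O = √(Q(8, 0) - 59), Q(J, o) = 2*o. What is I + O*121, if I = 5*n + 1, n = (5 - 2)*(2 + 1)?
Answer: 46 + 121*I*√59 ≈ 46.0 + 929.42*I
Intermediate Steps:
n = 9 (n = 3*3 = 9)
O = I*√59 (O = √(2*0 - 59) = √(0 - 59) = √(-59) = I*√59 ≈ 7.6811*I)
I = 46 (I = 5*9 + 1 = 45 + 1 = 46)
I + O*121 = 46 + (I*√59)*121 = 46 + 121*I*√59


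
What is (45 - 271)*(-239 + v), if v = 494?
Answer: -57630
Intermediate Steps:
(45 - 271)*(-239 + v) = (45 - 271)*(-239 + 494) = -226*255 = -57630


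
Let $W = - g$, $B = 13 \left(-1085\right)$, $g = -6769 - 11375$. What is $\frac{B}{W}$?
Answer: $- \frac{2015}{2592} \approx -0.77739$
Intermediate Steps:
$g = -18144$
$B = -14105$
$W = 18144$ ($W = \left(-1\right) \left(-18144\right) = 18144$)
$\frac{B}{W} = - \frac{14105}{18144} = \left(-14105\right) \frac{1}{18144} = - \frac{2015}{2592}$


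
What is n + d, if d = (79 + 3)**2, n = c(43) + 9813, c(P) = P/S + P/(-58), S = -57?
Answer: 54666377/3306 ≈ 16536.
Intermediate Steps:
c(P) = -115*P/3306 (c(P) = P/(-57) + P/(-58) = P*(-1/57) + P*(-1/58) = -P/57 - P/58 = -115*P/3306)
n = 32436833/3306 (n = -115/3306*43 + 9813 = -4945/3306 + 9813 = 32436833/3306 ≈ 9811.5)
d = 6724 (d = 82**2 = 6724)
n + d = 32436833/3306 + 6724 = 54666377/3306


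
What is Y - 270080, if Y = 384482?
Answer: 114402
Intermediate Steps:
Y - 270080 = 384482 - 270080 = 114402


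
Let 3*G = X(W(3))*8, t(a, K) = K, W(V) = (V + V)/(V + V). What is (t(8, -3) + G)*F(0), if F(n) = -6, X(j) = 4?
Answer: -46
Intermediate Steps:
W(V) = 1 (W(V) = (2*V)/((2*V)) = (2*V)*(1/(2*V)) = 1)
G = 32/3 (G = (4*8)/3 = (⅓)*32 = 32/3 ≈ 10.667)
(t(8, -3) + G)*F(0) = (-3 + 32/3)*(-6) = (23/3)*(-6) = -46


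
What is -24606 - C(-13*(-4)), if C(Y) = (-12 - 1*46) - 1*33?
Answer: -24515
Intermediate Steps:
C(Y) = -91 (C(Y) = (-12 - 46) - 33 = -58 - 33 = -91)
-24606 - C(-13*(-4)) = -24606 - 1*(-91) = -24606 + 91 = -24515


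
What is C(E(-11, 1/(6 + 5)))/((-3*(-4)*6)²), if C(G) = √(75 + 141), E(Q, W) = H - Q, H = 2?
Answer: √6/864 ≈ 0.0028351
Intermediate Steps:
E(Q, W) = 2 - Q
C(G) = 6*√6 (C(G) = √216 = 6*√6)
C(E(-11, 1/(6 + 5)))/((-3*(-4)*6)²) = (6*√6)/((-3*(-4)*6)²) = (6*√6)/((12*6)²) = (6*√6)/(72²) = (6*√6)/5184 = (6*√6)*(1/5184) = √6/864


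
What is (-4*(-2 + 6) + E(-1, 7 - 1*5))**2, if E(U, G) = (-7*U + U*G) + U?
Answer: 144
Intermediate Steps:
E(U, G) = -6*U + G*U (E(U, G) = (-7*U + G*U) + U = -6*U + G*U)
(-4*(-2 + 6) + E(-1, 7 - 1*5))**2 = (-4*(-2 + 6) - (-6 + (7 - 1*5)))**2 = (-4*4 - (-6 + (7 - 5)))**2 = (-16 - (-6 + 2))**2 = (-16 - 1*(-4))**2 = (-16 + 4)**2 = (-12)**2 = 144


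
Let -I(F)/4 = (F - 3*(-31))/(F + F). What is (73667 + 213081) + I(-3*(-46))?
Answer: 6595127/23 ≈ 2.8674e+5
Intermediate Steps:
I(F) = -2*(93 + F)/F (I(F) = -4*(F - 3*(-31))/(F + F) = -4*(F + 93)/(2*F) = -4*(93 + F)*1/(2*F) = -2*(93 + F)/F)
(73667 + 213081) + I(-3*(-46)) = (73667 + 213081) + (-2 - 186/((-3*(-46)))) = 286748 + (-2 - 186/138) = 286748 + (-2 - 186*1/138) = 286748 + (-2 - 31/23) = 286748 - 77/23 = 6595127/23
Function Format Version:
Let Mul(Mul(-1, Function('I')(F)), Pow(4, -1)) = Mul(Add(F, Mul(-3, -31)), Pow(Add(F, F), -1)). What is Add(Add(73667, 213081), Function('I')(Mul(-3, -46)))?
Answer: Rational(6595127, 23) ≈ 2.8674e+5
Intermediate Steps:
Function('I')(F) = Mul(-2, Pow(F, -1), Add(93, F)) (Function('I')(F) = Mul(-4, Mul(Add(F, Mul(-3, -31)), Pow(Add(F, F), -1))) = Mul(-4, Mul(Add(F, 93), Pow(Mul(2, F), -1))) = Mul(-4, Mul(Add(93, F), Mul(Rational(1, 2), Pow(F, -1)))) = Mul(-4, Mul(Rational(1, 2), Pow(F, -1), Add(93, F))) = Mul(-2, Pow(F, -1), Add(93, F)))
Add(Add(73667, 213081), Function('I')(Mul(-3, -46))) = Add(Add(73667, 213081), Add(-2, Mul(-186, Pow(Mul(-3, -46), -1)))) = Add(286748, Add(-2, Mul(-186, Pow(138, -1)))) = Add(286748, Add(-2, Mul(-186, Rational(1, 138)))) = Add(286748, Add(-2, Rational(-31, 23))) = Add(286748, Rational(-77, 23)) = Rational(6595127, 23)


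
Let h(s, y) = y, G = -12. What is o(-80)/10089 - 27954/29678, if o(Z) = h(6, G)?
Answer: -2477053/2626503 ≈ -0.94310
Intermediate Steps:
o(Z) = -12
o(-80)/10089 - 27954/29678 = -12/10089 - 27954/29678 = -12*1/10089 - 27954*1/29678 = -4/3363 - 13977/14839 = -2477053/2626503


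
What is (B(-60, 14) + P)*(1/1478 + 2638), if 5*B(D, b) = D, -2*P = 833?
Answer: -3341413005/2956 ≈ -1.1304e+6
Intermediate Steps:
P = -833/2 (P = -½*833 = -833/2 ≈ -416.50)
B(D, b) = D/5
(B(-60, 14) + P)*(1/1478 + 2638) = ((⅕)*(-60) - 833/2)*(1/1478 + 2638) = (-12 - 833/2)*(1/1478 + 2638) = -857/2*3898965/1478 = -3341413005/2956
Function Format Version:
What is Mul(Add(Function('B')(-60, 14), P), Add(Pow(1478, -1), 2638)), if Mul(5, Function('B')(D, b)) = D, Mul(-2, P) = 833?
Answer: Rational(-3341413005, 2956) ≈ -1.1304e+6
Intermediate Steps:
P = Rational(-833, 2) (P = Mul(Rational(-1, 2), 833) = Rational(-833, 2) ≈ -416.50)
Function('B')(D, b) = Mul(Rational(1, 5), D)
Mul(Add(Function('B')(-60, 14), P), Add(Pow(1478, -1), 2638)) = Mul(Add(Mul(Rational(1, 5), -60), Rational(-833, 2)), Add(Pow(1478, -1), 2638)) = Mul(Add(-12, Rational(-833, 2)), Add(Rational(1, 1478), 2638)) = Mul(Rational(-857, 2), Rational(3898965, 1478)) = Rational(-3341413005, 2956)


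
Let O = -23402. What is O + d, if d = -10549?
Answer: -33951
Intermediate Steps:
O + d = -23402 - 10549 = -33951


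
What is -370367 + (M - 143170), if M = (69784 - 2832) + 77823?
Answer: -368762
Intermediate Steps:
M = 144775 (M = 66952 + 77823 = 144775)
-370367 + (M - 143170) = -370367 + (144775 - 143170) = -370367 + 1605 = -368762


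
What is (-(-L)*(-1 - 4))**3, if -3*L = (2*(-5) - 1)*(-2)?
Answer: 1331000/27 ≈ 49296.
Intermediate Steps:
L = -22/3 (L = -(2*(-5) - 1)*(-2)/3 = -(-10 - 1)*(-2)/3 = -(-11)*(-2)/3 = -1/3*22 = -22/3 ≈ -7.3333)
(-(-L)*(-1 - 4))**3 = (-(-1*(-22/3))*(-1 - 4))**3 = (-22*(-5)/3)**3 = (-1*(-110/3))**3 = (110/3)**3 = 1331000/27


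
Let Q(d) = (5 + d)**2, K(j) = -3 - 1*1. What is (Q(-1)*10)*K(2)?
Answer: -640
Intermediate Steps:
K(j) = -4 (K(j) = -3 - 1 = -4)
(Q(-1)*10)*K(2) = ((5 - 1)**2*10)*(-4) = (4**2*10)*(-4) = (16*10)*(-4) = 160*(-4) = -640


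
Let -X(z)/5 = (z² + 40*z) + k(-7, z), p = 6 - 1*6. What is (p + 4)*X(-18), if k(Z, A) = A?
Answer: 8280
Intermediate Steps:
p = 0 (p = 6 - 6 = 0)
X(z) = -205*z - 5*z² (X(z) = -5*((z² + 40*z) + z) = -5*(z² + 41*z) = -205*z - 5*z²)
(p + 4)*X(-18) = (0 + 4)*(5*(-18)*(-41 - 1*(-18))) = 4*(5*(-18)*(-41 + 18)) = 4*(5*(-18)*(-23)) = 4*2070 = 8280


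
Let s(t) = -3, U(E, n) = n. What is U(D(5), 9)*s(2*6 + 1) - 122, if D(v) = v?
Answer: -149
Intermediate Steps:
U(D(5), 9)*s(2*6 + 1) - 122 = 9*(-3) - 122 = -27 - 122 = -149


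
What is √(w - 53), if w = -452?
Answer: I*√505 ≈ 22.472*I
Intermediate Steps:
√(w - 53) = √(-452 - 53) = √(-505) = I*√505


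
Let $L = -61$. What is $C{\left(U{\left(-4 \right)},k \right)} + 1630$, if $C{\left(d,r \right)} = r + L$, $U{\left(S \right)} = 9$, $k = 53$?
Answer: $1622$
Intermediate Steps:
$C{\left(d,r \right)} = -61 + r$ ($C{\left(d,r \right)} = r - 61 = -61 + r$)
$C{\left(U{\left(-4 \right)},k \right)} + 1630 = \left(-61 + 53\right) + 1630 = -8 + 1630 = 1622$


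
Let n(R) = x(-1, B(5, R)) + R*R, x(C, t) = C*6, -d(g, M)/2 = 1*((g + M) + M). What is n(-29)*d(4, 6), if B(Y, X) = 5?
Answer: -26720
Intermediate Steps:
d(g, M) = -4*M - 2*g (d(g, M) = -2*((g + M) + M) = -2*((M + g) + M) = -2*(g + 2*M) = -4*M - 2*g)
x(C, t) = 6*C
n(R) = -6 + R² (n(R) = 6*(-1) + R*R = -6 + R²)
n(-29)*d(4, 6) = (-6 + (-29)²)*(-4*6 - 2*4) = (-6 + 841)*(-24 - 8) = 835*(-32) = -26720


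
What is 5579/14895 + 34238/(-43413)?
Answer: -89257961/215545545 ≈ -0.41410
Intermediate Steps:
5579/14895 + 34238/(-43413) = 5579*(1/14895) + 34238*(-1/43413) = 5579/14895 - 34238/43413 = -89257961/215545545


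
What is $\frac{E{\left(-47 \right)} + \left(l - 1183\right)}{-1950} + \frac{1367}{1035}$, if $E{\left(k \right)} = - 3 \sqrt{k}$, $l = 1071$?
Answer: $\frac{92719}{67275} + \frac{i \sqrt{47}}{650} \approx 1.3782 + 0.010547 i$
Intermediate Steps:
$\frac{E{\left(-47 \right)} + \left(l - 1183\right)}{-1950} + \frac{1367}{1035} = \frac{- 3 \sqrt{-47} + \left(1071 - 1183\right)}{-1950} + \frac{1367}{1035} = \left(- 3 i \sqrt{47} + \left(1071 - 1183\right)\right) \left(- \frac{1}{1950}\right) + 1367 \cdot \frac{1}{1035} = \left(- 3 i \sqrt{47} - 112\right) \left(- \frac{1}{1950}\right) + \frac{1367}{1035} = \left(-112 - 3 i \sqrt{47}\right) \left(- \frac{1}{1950}\right) + \frac{1367}{1035} = \left(\frac{56}{975} + \frac{i \sqrt{47}}{650}\right) + \frac{1367}{1035} = \frac{92719}{67275} + \frac{i \sqrt{47}}{650}$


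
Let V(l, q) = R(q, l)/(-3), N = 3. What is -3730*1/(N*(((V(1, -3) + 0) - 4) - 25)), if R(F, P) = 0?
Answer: 3730/87 ≈ 42.874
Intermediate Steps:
V(l, q) = 0 (V(l, q) = 0/(-3) = 0*(-⅓) = 0)
-3730*1/(N*(((V(1, -3) + 0) - 4) - 25)) = -3730*1/(3*(((0 + 0) - 4) - 25)) = -3730*1/(3*((0 - 4) - 25)) = -3730*1/(3*(-4 - 25)) = -3730/(3*(-29)) = -3730/(-87) = -3730*(-1/87) = 3730/87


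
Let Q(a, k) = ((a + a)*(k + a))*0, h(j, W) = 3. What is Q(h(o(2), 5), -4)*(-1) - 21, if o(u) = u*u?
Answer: -21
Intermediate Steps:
o(u) = u²
Q(a, k) = 0 (Q(a, k) = ((2*a)*(a + k))*0 = (2*a*(a + k))*0 = 0)
Q(h(o(2), 5), -4)*(-1) - 21 = 0*(-1) - 21 = 0 - 21 = -21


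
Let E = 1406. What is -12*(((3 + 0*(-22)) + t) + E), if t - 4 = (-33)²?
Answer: -30024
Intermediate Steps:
t = 1093 (t = 4 + (-33)² = 4 + 1089 = 1093)
-12*(((3 + 0*(-22)) + t) + E) = -12*(((3 + 0*(-22)) + 1093) + 1406) = -12*(((3 + 0) + 1093) + 1406) = -12*((3 + 1093) + 1406) = -12*(1096 + 1406) = -12*2502 = -30024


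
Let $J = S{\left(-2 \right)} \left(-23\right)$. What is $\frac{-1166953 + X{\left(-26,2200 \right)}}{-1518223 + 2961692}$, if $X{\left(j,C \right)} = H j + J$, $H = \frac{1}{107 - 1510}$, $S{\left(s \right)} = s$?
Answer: $- \frac{1637170495}{2025187007} \approx -0.8084$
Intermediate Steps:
$J = 46$ ($J = \left(-2\right) \left(-23\right) = 46$)
$H = - \frac{1}{1403}$ ($H = \frac{1}{-1403} = - \frac{1}{1403} \approx -0.00071276$)
$X{\left(j,C \right)} = 46 - \frac{j}{1403}$ ($X{\left(j,C \right)} = - \frac{j}{1403} + 46 = 46 - \frac{j}{1403}$)
$\frac{-1166953 + X{\left(-26,2200 \right)}}{-1518223 + 2961692} = \frac{-1166953 + \left(46 - - \frac{26}{1403}\right)}{-1518223 + 2961692} = \frac{-1166953 + \left(46 + \frac{26}{1403}\right)}{1443469} = \left(-1166953 + \frac{64564}{1403}\right) \frac{1}{1443469} = \left(- \frac{1637170495}{1403}\right) \frac{1}{1443469} = - \frac{1637170495}{2025187007}$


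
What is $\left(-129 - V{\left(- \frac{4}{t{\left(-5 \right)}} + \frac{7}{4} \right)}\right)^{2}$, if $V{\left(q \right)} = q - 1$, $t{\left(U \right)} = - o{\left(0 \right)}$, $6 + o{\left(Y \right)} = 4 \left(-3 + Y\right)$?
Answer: $\frac{21743569}{1296} \approx 16777.0$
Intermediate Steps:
$o{\left(Y \right)} = -18 + 4 Y$ ($o{\left(Y \right)} = -6 + 4 \left(-3 + Y\right) = -6 + \left(-12 + 4 Y\right) = -18 + 4 Y$)
$t{\left(U \right)} = 18$ ($t{\left(U \right)} = - (-18 + 4 \cdot 0) = - (-18 + 0) = \left(-1\right) \left(-18\right) = 18$)
$V{\left(q \right)} = -1 + q$
$\left(-129 - V{\left(- \frac{4}{t{\left(-5 \right)}} + \frac{7}{4} \right)}\right)^{2} = \left(-129 - \left(-1 + \left(- \frac{4}{18} + \frac{7}{4}\right)\right)\right)^{2} = \left(-129 - \left(-1 + \left(\left(-4\right) \frac{1}{18} + 7 \cdot \frac{1}{4}\right)\right)\right)^{2} = \left(-129 - \left(-1 + \left(- \frac{2}{9} + \frac{7}{4}\right)\right)\right)^{2} = \left(-129 - \left(-1 + \frac{55}{36}\right)\right)^{2} = \left(-129 - \frac{19}{36}\right)^{2} = \left(- \frac{4663}{36}\right)^{2} = \frac{21743569}{1296}$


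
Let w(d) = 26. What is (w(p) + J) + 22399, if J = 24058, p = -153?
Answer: 46483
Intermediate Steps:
(w(p) + J) + 22399 = (26 + 24058) + 22399 = 24084 + 22399 = 46483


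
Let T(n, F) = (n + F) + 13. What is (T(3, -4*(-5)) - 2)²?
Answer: 1156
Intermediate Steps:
T(n, F) = 13 + F + n (T(n, F) = (F + n) + 13 = 13 + F + n)
(T(3, -4*(-5)) - 2)² = ((13 - 4*(-5) + 3) - 2)² = ((13 + 20 + 3) - 2)² = (36 - 2)² = 34² = 1156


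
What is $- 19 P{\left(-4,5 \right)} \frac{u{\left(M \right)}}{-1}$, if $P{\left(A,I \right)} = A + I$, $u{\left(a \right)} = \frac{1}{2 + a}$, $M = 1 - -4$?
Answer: $\frac{19}{7} \approx 2.7143$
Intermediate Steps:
$M = 5$ ($M = 1 + 4 = 5$)
$- 19 P{\left(-4,5 \right)} \frac{u{\left(M \right)}}{-1} = - 19 \left(-4 + 5\right) \frac{1}{\left(2 + 5\right) \left(-1\right)} = \left(-19\right) 1 \cdot \frac{1}{7} \left(-1\right) = - 19 \cdot \frac{1}{7} \left(-1\right) = \left(-19\right) \left(- \frac{1}{7}\right) = \frac{19}{7}$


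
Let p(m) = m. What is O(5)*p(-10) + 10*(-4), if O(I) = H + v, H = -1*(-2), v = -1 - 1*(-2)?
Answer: -70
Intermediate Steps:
v = 1 (v = -1 + 2 = 1)
H = 2
O(I) = 3 (O(I) = 2 + 1 = 3)
O(5)*p(-10) + 10*(-4) = 3*(-10) + 10*(-4) = -30 - 40 = -70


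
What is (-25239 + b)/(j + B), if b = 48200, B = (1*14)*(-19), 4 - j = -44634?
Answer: 22961/44372 ≈ 0.51747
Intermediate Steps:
j = 44638 (j = 4 - 1*(-44634) = 4 + 44634 = 44638)
B = -266 (B = 14*(-19) = -266)
(-25239 + b)/(j + B) = (-25239 + 48200)/(44638 - 266) = 22961/44372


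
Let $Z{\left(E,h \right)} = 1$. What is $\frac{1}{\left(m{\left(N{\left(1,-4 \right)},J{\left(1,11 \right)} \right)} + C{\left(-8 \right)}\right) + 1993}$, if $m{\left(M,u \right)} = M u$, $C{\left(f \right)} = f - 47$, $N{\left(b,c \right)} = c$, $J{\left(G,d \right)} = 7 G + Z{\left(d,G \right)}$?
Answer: $\frac{1}{1906} \approx 0.00052466$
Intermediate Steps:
$J{\left(G,d \right)} = 1 + 7 G$ ($J{\left(G,d \right)} = 7 G + 1 = 1 + 7 G$)
$C{\left(f \right)} = -47 + f$ ($C{\left(f \right)} = f - 47 = -47 + f$)
$\frac{1}{\left(m{\left(N{\left(1,-4 \right)},J{\left(1,11 \right)} \right)} + C{\left(-8 \right)}\right) + 1993} = \frac{1}{\left(- 4 \left(1 + 7 \cdot 1\right) - 55\right) + 1993} = \frac{1}{\left(- 4 \left(1 + 7\right) - 55\right) + 1993} = \frac{1}{\left(\left(-4\right) 8 - 55\right) + 1993} = \frac{1}{\left(-32 - 55\right) + 1993} = \frac{1}{-87 + 1993} = \frac{1}{1906}$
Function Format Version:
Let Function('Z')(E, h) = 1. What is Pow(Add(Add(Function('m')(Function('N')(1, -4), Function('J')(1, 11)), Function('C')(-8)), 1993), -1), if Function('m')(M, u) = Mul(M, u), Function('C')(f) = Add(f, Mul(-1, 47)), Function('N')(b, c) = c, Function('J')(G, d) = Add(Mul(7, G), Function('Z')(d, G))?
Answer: Rational(1, 1906) ≈ 0.00052466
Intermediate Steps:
Function('J')(G, d) = Add(1, Mul(7, G)) (Function('J')(G, d) = Add(Mul(7, G), 1) = Add(1, Mul(7, G)))
Function('C')(f) = Add(-47, f) (Function('C')(f) = Add(f, -47) = Add(-47, f))
Pow(Add(Add(Function('m')(Function('N')(1, -4), Function('J')(1, 11)), Function('C')(-8)), 1993), -1) = Pow(Add(Add(Mul(-4, Add(1, Mul(7, 1))), Add(-47, -8)), 1993), -1) = Pow(Add(Add(Mul(-4, Add(1, 7)), -55), 1993), -1) = Pow(Add(Add(Mul(-4, 8), -55), 1993), -1) = Pow(Add(Add(-32, -55), 1993), -1) = Pow(Add(-87, 1993), -1) = Pow(1906, -1) = Rational(1, 1906)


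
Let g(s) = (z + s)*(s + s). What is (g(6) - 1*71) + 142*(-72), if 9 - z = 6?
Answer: -10187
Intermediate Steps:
z = 3 (z = 9 - 1*6 = 9 - 6 = 3)
g(s) = 2*s*(3 + s) (g(s) = (3 + s)*(s + s) = (3 + s)*(2*s) = 2*s*(3 + s))
(g(6) - 1*71) + 142*(-72) = (2*6*(3 + 6) - 1*71) + 142*(-72) = (2*6*9 - 71) - 10224 = (108 - 71) - 10224 = 37 - 10224 = -10187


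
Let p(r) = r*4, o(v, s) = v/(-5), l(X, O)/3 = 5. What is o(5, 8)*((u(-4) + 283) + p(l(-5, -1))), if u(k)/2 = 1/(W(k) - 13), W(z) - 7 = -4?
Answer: -1714/5 ≈ -342.80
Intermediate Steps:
W(z) = 3 (W(z) = 7 - 4 = 3)
l(X, O) = 15 (l(X, O) = 3*5 = 15)
u(k) = -1/5 (u(k) = 2/(3 - 13) = 2/(-10) = 2*(-1/10) = -1/5)
o(v, s) = -v/5 (o(v, s) = v*(-1/5) = -v/5)
p(r) = 4*r
o(5, 8)*((u(-4) + 283) + p(l(-5, -1))) = (-1/5*5)*((-1/5 + 283) + 4*15) = -(1414/5 + 60) = -1*1714/5 = -1714/5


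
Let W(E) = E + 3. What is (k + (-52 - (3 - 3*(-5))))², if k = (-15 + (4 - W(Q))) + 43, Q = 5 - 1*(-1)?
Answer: 2209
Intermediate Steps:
Q = 6 (Q = 5 + 1 = 6)
W(E) = 3 + E
k = 23 (k = (-15 + (4 - (3 + 6))) + 43 = (-15 + (4 - 1*9)) + 43 = (-15 + (4 - 9)) + 43 = (-15 - 5) + 43 = -20 + 43 = 23)
(k + (-52 - (3 - 3*(-5))))² = (23 + (-52 - (3 - 3*(-5))))² = (23 + (-52 - (3 + 15)))² = (23 + (-52 - 1*18))² = (23 + (-52 - 18))² = (23 - 70)² = (-47)² = 2209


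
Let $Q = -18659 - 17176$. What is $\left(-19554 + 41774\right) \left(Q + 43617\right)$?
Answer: $172916040$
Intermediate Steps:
$Q = -35835$
$\left(-19554 + 41774\right) \left(Q + 43617\right) = \left(-19554 + 41774\right) \left(-35835 + 43617\right) = 22220 \cdot 7782 = 172916040$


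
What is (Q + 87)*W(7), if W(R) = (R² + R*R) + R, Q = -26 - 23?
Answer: 3990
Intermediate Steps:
Q = -49
W(R) = R + 2*R² (W(R) = (R² + R²) + R = 2*R² + R = R + 2*R²)
(Q + 87)*W(7) = (-49 + 87)*(7*(1 + 2*7)) = 38*(7*(1 + 14)) = 38*(7*15) = 38*105 = 3990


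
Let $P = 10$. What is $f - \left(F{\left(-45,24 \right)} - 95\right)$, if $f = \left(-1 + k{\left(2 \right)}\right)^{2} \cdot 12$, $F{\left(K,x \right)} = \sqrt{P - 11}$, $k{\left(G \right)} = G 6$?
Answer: $1547 - i \approx 1547.0 - 1.0 i$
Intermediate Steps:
$k{\left(G \right)} = 6 G$
$F{\left(K,x \right)} = i$ ($F{\left(K,x \right)} = \sqrt{10 - 11} = \sqrt{-1} = i$)
$f = 1452$ ($f = \left(-1 + 6 \cdot 2\right)^{2} \cdot 12 = \left(-1 + 12\right)^{2} \cdot 12 = 11^{2} \cdot 12 = 121 \cdot 12 = 1452$)
$f - \left(F{\left(-45,24 \right)} - 95\right) = 1452 - \left(i - 95\right) = 1452 - \left(-95 + i\right) = 1452 + \left(95 - i\right) = 1547 - i$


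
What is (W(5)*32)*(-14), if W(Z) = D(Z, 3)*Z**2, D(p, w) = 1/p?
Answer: -2240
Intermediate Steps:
W(Z) = Z (W(Z) = Z**2/Z = Z)
(W(5)*32)*(-14) = (5*32)*(-14) = 160*(-14) = -2240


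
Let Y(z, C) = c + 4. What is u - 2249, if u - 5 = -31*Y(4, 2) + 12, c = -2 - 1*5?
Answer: -2139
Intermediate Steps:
c = -7 (c = -2 - 5 = -7)
Y(z, C) = -3 (Y(z, C) = -7 + 4 = -3)
u = 110 (u = 5 + (-31*(-3) + 12) = 5 + (93 + 12) = 5 + 105 = 110)
u - 2249 = 110 - 2249 = -2139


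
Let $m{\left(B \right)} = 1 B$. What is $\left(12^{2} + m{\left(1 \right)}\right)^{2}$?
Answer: $21025$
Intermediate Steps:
$m{\left(B \right)} = B$
$\left(12^{2} + m{\left(1 \right)}\right)^{2} = \left(12^{2} + 1\right)^{2} = \left(144 + 1\right)^{2} = 145^{2} = 21025$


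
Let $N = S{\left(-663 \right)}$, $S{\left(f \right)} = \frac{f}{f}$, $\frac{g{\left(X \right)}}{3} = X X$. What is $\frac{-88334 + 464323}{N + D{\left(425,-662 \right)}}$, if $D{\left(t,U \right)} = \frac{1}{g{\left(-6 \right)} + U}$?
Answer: $\frac{208297906}{553} \approx 3.7667 \cdot 10^{5}$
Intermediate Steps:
$g{\left(X \right)} = 3 X^{2}$ ($g{\left(X \right)} = 3 X X = 3 X^{2}$)
$S{\left(f \right)} = 1$
$N = 1$
$D{\left(t,U \right)} = \frac{1}{108 + U}$ ($D{\left(t,U \right)} = \frac{1}{3 \left(-6\right)^{2} + U} = \frac{1}{3 \cdot 36 + U} = \frac{1}{108 + U}$)
$\frac{-88334 + 464323}{N + D{\left(425,-662 \right)}} = \frac{-88334 + 464323}{1 + \frac{1}{108 - 662}} = \frac{375989}{1 + \frac{1}{-554}} = \frac{375989}{1 - \frac{1}{554}} = \frac{375989}{\frac{553}{554}} = 375989 \cdot \frac{554}{553} = \frac{208297906}{553}$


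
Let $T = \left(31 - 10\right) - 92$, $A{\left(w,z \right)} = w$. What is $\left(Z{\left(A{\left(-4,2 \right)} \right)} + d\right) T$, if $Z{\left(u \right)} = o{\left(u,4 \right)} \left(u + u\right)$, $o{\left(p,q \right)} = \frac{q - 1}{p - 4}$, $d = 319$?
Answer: $-22862$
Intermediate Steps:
$T = -71$ ($T = 21 - 92 = -71$)
$o{\left(p,q \right)} = \frac{-1 + q}{-4 + p}$
$Z{\left(u \right)} = \frac{6 u}{-4 + u}$ ($Z{\left(u \right)} = \frac{-1 + 4}{-4 + u} \left(u + u\right) = \frac{1}{-4 + u} 3 \cdot 2 u = \frac{3}{-4 + u} 2 u = \frac{6 u}{-4 + u}$)
$\left(Z{\left(A{\left(-4,2 \right)} \right)} + d\right) T = \left(6 \left(-4\right) \frac{1}{-4 - 4} + 319\right) \left(-71\right) = \left(6 \left(-4\right) \frac{1}{-8} + 319\right) \left(-71\right) = \left(6 \left(-4\right) \left(- \frac{1}{8}\right) + 319\right) \left(-71\right) = \left(3 + 319\right) \left(-71\right) = 322 \left(-71\right) = -22862$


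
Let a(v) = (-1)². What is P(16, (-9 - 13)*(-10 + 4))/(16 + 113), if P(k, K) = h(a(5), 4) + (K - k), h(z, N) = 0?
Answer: 116/129 ≈ 0.89923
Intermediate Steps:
a(v) = 1
P(k, K) = K - k (P(k, K) = 0 + (K - k) = K - k)
P(16, (-9 - 13)*(-10 + 4))/(16 + 113) = ((-9 - 13)*(-10 + 4) - 1*16)/(16 + 113) = (-22*(-6) - 16)/129 = (132 - 16)*(1/129) = 116*(1/129) = 116/129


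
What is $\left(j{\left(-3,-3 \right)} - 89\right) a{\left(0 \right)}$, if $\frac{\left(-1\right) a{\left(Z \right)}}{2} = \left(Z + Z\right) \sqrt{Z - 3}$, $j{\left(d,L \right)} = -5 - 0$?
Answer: $0$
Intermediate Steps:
$j{\left(d,L \right)} = -5$ ($j{\left(d,L \right)} = -5 + 0 = -5$)
$a{\left(Z \right)} = - 4 Z \sqrt{-3 + Z}$ ($a{\left(Z \right)} = - 2 \left(Z + Z\right) \sqrt{Z - 3} = - 2 \cdot 2 Z \sqrt{-3 + Z} = - 4 Z \sqrt{-3 + Z}$)
$\left(j{\left(-3,-3 \right)} - 89\right) a{\left(0 \right)} = \left(-5 - 89\right) \left(\left(-4\right) 0 \sqrt{-3 + 0}\right) = - 94 \left(\left(-4\right) 0 \sqrt{-3}\right) = - 94 \left(\left(-4\right) 0 i \sqrt{3}\right) = \left(-94\right) 0 = 0$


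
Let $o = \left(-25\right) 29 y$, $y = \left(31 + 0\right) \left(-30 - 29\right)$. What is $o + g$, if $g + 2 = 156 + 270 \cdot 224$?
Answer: $1386659$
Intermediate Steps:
$y = -1829$ ($y = 31 \left(-59\right) = -1829$)
$g = 60634$ ($g = -2 + \left(156 + 270 \cdot 224\right) = -2 + \left(156 + 60480\right) = -2 + 60636 = 60634$)
$o = 1326025$ ($o = \left(-25\right) 29 \left(-1829\right) = \left(-725\right) \left(-1829\right) = 1326025$)
$o + g = 1326025 + 60634 = 1386659$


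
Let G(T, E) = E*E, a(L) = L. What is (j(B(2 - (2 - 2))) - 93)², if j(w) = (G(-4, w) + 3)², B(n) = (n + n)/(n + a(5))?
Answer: 38700332176/5764801 ≈ 6713.2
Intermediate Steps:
G(T, E) = E²
B(n) = 2*n/(5 + n) (B(n) = (n + n)/(n + 5) = (2*n)/(5 + n) = 2*n/(5 + n))
j(w) = (3 + w²)² (j(w) = (w² + 3)² = (3 + w²)²)
(j(B(2 - (2 - 2))) - 93)² = ((3 + (2*(2 - (2 - 2))/(5 + (2 - (2 - 2))))²)² - 93)² = ((3 + (2*(2 - 1*0)/(5 + (2 - 1*0)))²)² - 93)² = ((3 + (2*(2 + 0)/(5 + (2 + 0)))²)² - 93)² = ((3 + (2*2/(5 + 2))²)² - 93)² = ((3 + (2*2/7)²)² - 93)² = ((3 + (2*2*(⅐))²)² - 93)² = ((3 + (4/7)²)² - 93)² = ((3 + 16/49)² - 93)² = ((163/49)² - 93)² = (26569/2401 - 93)² = (-196724/2401)² = 38700332176/5764801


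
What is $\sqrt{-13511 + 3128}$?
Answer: $i \sqrt{10383} \approx 101.9 i$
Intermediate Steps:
$\sqrt{-13511 + 3128} = \sqrt{-10383} = i \sqrt{10383}$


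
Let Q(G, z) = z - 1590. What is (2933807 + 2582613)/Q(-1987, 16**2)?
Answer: -2758210/667 ≈ -4135.3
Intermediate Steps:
Q(G, z) = -1590 + z
(2933807 + 2582613)/Q(-1987, 16**2) = (2933807 + 2582613)/(-1590 + 16**2) = 5516420/(-1590 + 256) = 5516420/(-1334) = 5516420*(-1/1334) = -2758210/667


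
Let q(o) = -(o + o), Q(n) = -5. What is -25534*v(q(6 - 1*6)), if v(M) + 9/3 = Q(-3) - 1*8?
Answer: 408544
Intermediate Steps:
q(o) = -2*o
v(M) = -16 (v(M) = -3 + (-5 - 1*8) = -3 + (-5 - 8) = -3 - 13 = -16)
-25534*v(q(6 - 1*6)) = -25534*(-16) = 408544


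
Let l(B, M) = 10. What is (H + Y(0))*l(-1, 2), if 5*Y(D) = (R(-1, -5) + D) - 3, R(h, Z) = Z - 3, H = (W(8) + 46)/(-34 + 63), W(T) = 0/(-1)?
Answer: -178/29 ≈ -6.1379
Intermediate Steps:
W(T) = 0 (W(T) = 0*(-1) = 0)
H = 46/29 (H = (0 + 46)/(-34 + 63) = 46/29 ≈ 1.5862)
R(h, Z) = -3 + Z
Y(D) = -11/5 + D/5 (Y(D) = (((-3 - 5) + D) - 3)/5 = ((-8 + D) - 3)/5 = (-11 + D)/5 = -11/5 + D/5)
(H + Y(0))*l(-1, 2) = (46/29 + (-11/5 + (⅕)*0))*10 = (46/29 + (-11/5 + 0))*10 = (46/29 - 11/5)*10 = -89/145*10 = -178/29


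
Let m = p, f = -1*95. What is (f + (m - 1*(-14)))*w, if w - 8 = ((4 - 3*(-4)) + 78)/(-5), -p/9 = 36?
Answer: 4374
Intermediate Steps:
f = -95
p = -324 (p = -9*36 = -324)
m = -324
w = -54/5 (w = 8 + ((4 - 3*(-4)) + 78)/(-5) = 8 + ((4 + 12) + 78)*(-1/5) = 8 + (16 + 78)*(-1/5) = 8 + 94*(-1/5) = 8 - 94/5 = -54/5 ≈ -10.800)
(f + (m - 1*(-14)))*w = (-95 + (-324 - 1*(-14)))*(-54/5) = (-95 + (-324 + 14))*(-54/5) = (-95 - 310)*(-54/5) = -405*(-54/5) = 4374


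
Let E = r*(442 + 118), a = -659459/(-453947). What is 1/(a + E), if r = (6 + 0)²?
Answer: 453947/9152230979 ≈ 4.9600e-5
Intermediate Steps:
r = 36 (r = 6² = 36)
a = 659459/453947 (a = -659459*(-1/453947) = 659459/453947 ≈ 1.4527)
E = 20160 (E = 36*(442 + 118) = 36*560 = 20160)
1/(a + E) = 1/(659459/453947 + 20160) = 1/(9152230979/453947) = 453947/9152230979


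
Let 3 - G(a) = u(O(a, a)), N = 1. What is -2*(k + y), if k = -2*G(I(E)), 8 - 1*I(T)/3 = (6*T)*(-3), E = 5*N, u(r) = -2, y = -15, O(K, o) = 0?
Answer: 50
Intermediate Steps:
E = 5 (E = 5*1 = 5)
I(T) = 24 + 54*T (I(T) = 24 - 3*6*T*(-3) = 24 - (-54)*T = 24 + 54*T)
G(a) = 5 (G(a) = 3 - 1*(-2) = 3 + 2 = 5)
k = -10 (k = -2*5 = -10)
-2*(k + y) = -2*(-10 - 15) = -2*(-25) = 50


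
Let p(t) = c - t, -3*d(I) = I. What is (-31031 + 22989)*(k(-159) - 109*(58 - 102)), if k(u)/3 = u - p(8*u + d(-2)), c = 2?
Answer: -4012958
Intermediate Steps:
d(I) = -I/3
p(t) = 2 - t
k(u) = -4 + 27*u (k(u) = 3*(u - (2 - (8*u - ⅓*(-2)))) = 3*(u - (2 - (8*u + ⅔))) = 3*(u - (2 - (⅔ + 8*u))) = 3*(u - (2 + (-⅔ - 8*u))) = 3*(u - (4/3 - 8*u)) = 3*(u + (-4/3 + 8*u)) = 3*(-4/3 + 9*u) = -4 + 27*u)
(-31031 + 22989)*(k(-159) - 109*(58 - 102)) = (-31031 + 22989)*((-4 + 27*(-159)) - 109*(58 - 102)) = -8042*((-4 - 4293) - 109*(-44)) = -8042*(-4297 + 4796) = -8042*499 = -4012958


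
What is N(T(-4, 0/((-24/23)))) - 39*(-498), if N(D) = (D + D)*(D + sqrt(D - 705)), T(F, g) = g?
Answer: 19422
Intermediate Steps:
N(D) = 2*D*(D + sqrt(-705 + D)) (N(D) = (2*D)*(D + sqrt(-705 + D)) = 2*D*(D + sqrt(-705 + D)))
N(T(-4, 0/((-24/23)))) - 39*(-498) = 2*(0/((-24/23)))*(0/((-24/23)) + sqrt(-705 + 0/((-24/23)))) - 39*(-498) = 2*(0/((-24*1/23)))*(0/((-24*1/23)) + sqrt(-705 + 0/((-24*1/23)))) + 19422 = 2*(0/(-24/23))*(0/(-24/23) + sqrt(-705 + 0/(-24/23))) + 19422 = 2*(0*(-23/24))*(0*(-23/24) + sqrt(-705 + 0*(-23/24))) + 19422 = 2*0*(0 + sqrt(-705 + 0)) + 19422 = 2*0*(0 + sqrt(-705)) + 19422 = 2*0*(0 + I*sqrt(705)) + 19422 = 2*0*(I*sqrt(705)) + 19422 = 0 + 19422 = 19422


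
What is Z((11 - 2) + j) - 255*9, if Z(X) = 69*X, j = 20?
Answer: -294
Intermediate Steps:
Z((11 - 2) + j) - 255*9 = 69*((11 - 2) + 20) - 255*9 = 69*(9 + 20) - 1*2295 = 69*29 - 2295 = 2001 - 2295 = -294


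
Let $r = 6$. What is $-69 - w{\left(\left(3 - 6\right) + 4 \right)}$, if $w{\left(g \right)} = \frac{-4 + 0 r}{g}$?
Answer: $-65$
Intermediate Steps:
$w{\left(g \right)} = - \frac{4}{g}$ ($w{\left(g \right)} = \frac{-4 + 0 \cdot 6}{g} = \frac{-4 + 0}{g} = - \frac{4}{g}$)
$-69 - w{\left(\left(3 - 6\right) + 4 \right)} = -69 - - \frac{4}{\left(3 - 6\right) + 4} = -69 - - \frac{4}{-3 + 4} = -69 - - \frac{4}{1} = -69 - \left(-4\right) 1 = -69 - -4 = -69 + 4 = -65$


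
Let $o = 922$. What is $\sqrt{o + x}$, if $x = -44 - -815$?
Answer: $\sqrt{1693} \approx 41.146$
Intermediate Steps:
$x = 771$ ($x = -44 + 815 = 771$)
$\sqrt{o + x} = \sqrt{922 + 771} = \sqrt{1693}$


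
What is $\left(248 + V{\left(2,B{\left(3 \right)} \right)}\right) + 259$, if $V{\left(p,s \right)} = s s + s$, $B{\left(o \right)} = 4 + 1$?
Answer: $537$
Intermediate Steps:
$B{\left(o \right)} = 5$
$V{\left(p,s \right)} = s + s^{2}$ ($V{\left(p,s \right)} = s^{2} + s = s + s^{2}$)
$\left(248 + V{\left(2,B{\left(3 \right)} \right)}\right) + 259 = \left(248 + 5 \left(1 + 5\right)\right) + 259 = \left(248 + 5 \cdot 6\right) + 259 = \left(248 + 30\right) + 259 = 278 + 259 = 537$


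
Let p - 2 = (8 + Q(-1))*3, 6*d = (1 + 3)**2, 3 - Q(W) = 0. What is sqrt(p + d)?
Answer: sqrt(339)/3 ≈ 6.1373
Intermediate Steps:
Q(W) = 3 (Q(W) = 3 - 1*0 = 3 + 0 = 3)
d = 8/3 (d = (1 + 3)**2/6 = (1/6)*4**2 = (1/6)*16 = 8/3 ≈ 2.6667)
p = 35 (p = 2 + (8 + 3)*3 = 2 + 11*3 = 2 + 33 = 35)
sqrt(p + d) = sqrt(35 + 8/3) = sqrt(113/3) = sqrt(339)/3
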